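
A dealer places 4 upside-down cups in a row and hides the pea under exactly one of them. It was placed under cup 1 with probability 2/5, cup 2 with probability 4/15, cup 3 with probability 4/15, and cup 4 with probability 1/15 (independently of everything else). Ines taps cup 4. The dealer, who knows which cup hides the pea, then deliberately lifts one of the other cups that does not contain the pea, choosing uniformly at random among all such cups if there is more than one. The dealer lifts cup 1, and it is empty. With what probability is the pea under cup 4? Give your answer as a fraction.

Condition on the true location of the pea.
If it is under cup 1 (prior 2/5): the dealer opened cup 1, so this case is ruled out; weight (2/5)·0 = 0.
If it is under either of cups 2 and 3 (prior 4/15 each): the dealer has 2 equally likely choices, so probability 1/2; weight (4/15)·(1/2) = 2/15 each.
If it is under cup 4 (prior 1/15): the dealer has 3 equally likely choices, so probability 1/3; weight (1/15)·(1/3) = 1/45.
The weights sum to 13/45.
So P(the pea under cup 4 | the dealer opened cup 1) = (1/45) / (13/45) = 1/13.

1/13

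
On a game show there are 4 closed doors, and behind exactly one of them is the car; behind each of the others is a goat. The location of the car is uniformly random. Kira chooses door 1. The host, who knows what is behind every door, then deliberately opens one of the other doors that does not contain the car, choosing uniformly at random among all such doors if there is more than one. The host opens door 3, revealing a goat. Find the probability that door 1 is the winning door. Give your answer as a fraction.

Consider each possible location of the car in turn.
If it is behind door 1 (prior 1/4): the host has 3 equally likely choices, so probability 1/3; weight (1/4)·(1/3) = 1/12.
If it is behind either of doors 2 and 4 (prior 1/4 each): the host has 2 equally likely choices, so probability 1/2; weight (1/4)·(1/2) = 1/8 each.
If it is behind door 3 (prior 1/4): the host opened door 3, so this case is ruled out; weight (1/4)·0 = 0.
The weights sum to 1/3.
So P(the car behind door 1 | the host opened door 3) = (1/12) / (1/3) = 1/4.

1/4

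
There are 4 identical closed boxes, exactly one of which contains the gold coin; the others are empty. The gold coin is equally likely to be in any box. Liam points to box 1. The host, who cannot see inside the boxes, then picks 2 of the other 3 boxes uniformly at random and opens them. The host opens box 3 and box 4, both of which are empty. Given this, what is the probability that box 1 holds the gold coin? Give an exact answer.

Consider each possible location of the gold coin in turn.
If it is in either of boxes 1 and 2 (prior 1/4 each): the host picks exactly this set with probability 1/3 regardless, and none is the prize; weight (1/4)·(1/3) = 1/12 each.
If it is in either of boxes 3 and 4 (prior 1/4 each): that box was opened and seen not to hold the prize — ruled out; weight (1/4)·0 = 0 each.
The weights sum to 1/6.
So P(the gold coin in box 1 | the host opened box 3 and box 4) = (1/12) / (1/6) = 1/2.

1/2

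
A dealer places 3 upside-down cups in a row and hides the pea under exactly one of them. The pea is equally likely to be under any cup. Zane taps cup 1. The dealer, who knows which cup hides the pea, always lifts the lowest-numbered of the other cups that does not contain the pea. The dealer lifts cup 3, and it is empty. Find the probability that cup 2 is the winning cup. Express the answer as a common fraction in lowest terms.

1

Condition on the true location of the pea.
If it is under cup 1 (prior 1/3): the dealer would have opened cup 2 instead, probability 0; weight (1/3)·0 = 0.
If it is under cup 2 (prior 1/3): cup 3 is the lowest-numbered option available, probability 1; weight (1/3)·1 = 1/3.
If it is under cup 3 (prior 1/3): the dealer opened cup 3, so this case is ruled out; weight (1/3)·0 = 0.
The weights sum to 1/3.
So P(the pea under cup 2 | the dealer opened cup 3) = (1/3) / (1/3) = 1.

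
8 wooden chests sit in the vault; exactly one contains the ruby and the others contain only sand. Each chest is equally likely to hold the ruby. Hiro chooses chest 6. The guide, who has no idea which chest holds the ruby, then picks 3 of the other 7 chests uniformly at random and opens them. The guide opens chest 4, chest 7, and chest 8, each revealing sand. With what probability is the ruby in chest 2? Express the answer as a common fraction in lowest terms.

Condition on the true location of the ruby.
If it is in any of chests 1, 2, 3, 5, and 6 (prior 1/8 each): the guide picks exactly this set with probability 1/35 regardless, and none is the prize; weight (1/8)·(1/35) = 1/280 each.
If it is in any of chests 4, 7, and 8 (prior 1/8 each): that chest was opened and seen not to hold the prize — ruled out; weight (1/8)·0 = 0 each.
The weights sum to 1/56.
So P(the ruby in chest 2 | the guide opened chest 4, chest 7, and chest 8) = (1/280) / (1/56) = 1/5.

1/5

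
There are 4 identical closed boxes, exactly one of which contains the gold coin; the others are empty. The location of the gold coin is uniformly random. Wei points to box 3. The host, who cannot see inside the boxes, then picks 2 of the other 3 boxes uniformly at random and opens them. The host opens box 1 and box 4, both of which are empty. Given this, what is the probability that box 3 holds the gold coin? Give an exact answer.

Condition on the true location of the gold coin.
If it is in either of boxes 1 and 4 (prior 1/4 each): that box was opened and seen not to hold the prize — ruled out; weight (1/4)·0 = 0 each.
If it is in either of boxes 2 and 3 (prior 1/4 each): the host picks exactly this set with probability 1/3 regardless, and none is the prize; weight (1/4)·(1/3) = 1/12 each.
The weights sum to 1/6.
So P(the gold coin in box 3 | the host opened box 1 and box 4) = (1/12) / (1/6) = 1/2.

1/2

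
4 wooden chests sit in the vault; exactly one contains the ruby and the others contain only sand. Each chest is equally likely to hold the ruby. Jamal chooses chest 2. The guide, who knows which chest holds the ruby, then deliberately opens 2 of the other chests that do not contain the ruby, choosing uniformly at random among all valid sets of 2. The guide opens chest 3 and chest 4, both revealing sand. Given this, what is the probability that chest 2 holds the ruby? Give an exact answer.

1/4

Condition on the true location of the ruby.
If it is in chest 1 (prior 1/4): the guide has no choice, probability 1; weight (1/4)·1 = 1/4.
If it is in chest 2 (prior 1/4): the guide has 3 equally likely choices, so probability 1/3; weight (1/4)·(1/3) = 1/12.
If it is in either of chests 3 and 4 (prior 1/4 each): that chest was opened and seen not to hold the prize — ruled out; weight (1/4)·0 = 0 each.
The weights sum to 1/3.
So P(the ruby in chest 2 | the guide opened chest 3 and chest 4) = (1/12) / (1/3) = 1/4.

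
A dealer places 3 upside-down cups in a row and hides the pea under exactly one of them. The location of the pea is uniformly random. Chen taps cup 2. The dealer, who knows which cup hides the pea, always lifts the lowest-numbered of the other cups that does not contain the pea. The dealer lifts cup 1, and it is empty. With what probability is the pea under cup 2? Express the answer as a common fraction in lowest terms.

1/2

Consider each possible location of the pea in turn.
If it is under cup 1 (prior 1/3): the dealer opened cup 1, so this case is ruled out; weight (1/3)·0 = 0.
If it is under either of cups 2 and 3 (prior 1/3 each): cup 1 is the lowest-numbered option available, probability 1; weight (1/3)·1 = 1/3 each.
The weights sum to 2/3.
So P(the pea under cup 2 | the dealer opened cup 1) = (1/3) / (2/3) = 1/2.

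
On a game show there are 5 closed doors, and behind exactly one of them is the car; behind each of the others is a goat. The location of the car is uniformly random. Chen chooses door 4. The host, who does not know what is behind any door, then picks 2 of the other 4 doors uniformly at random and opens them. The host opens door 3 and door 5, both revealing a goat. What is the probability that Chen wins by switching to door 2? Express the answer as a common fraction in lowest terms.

Condition on the true location of the car.
If it is behind any of doors 1, 2, and 4 (prior 1/5 each): the host picks exactly this set with probability 1/6 regardless, and none is the prize; weight (1/5)·(1/6) = 1/30 each.
If it is behind either of doors 3 and 5 (prior 1/5 each): that door was opened and seen not to hold the prize — ruled out; weight (1/5)·0 = 0 each.
The weights sum to 1/10.
So P(the car behind door 2 | the host opened door 3 and door 5) = (1/30) / (1/10) = 1/3.

1/3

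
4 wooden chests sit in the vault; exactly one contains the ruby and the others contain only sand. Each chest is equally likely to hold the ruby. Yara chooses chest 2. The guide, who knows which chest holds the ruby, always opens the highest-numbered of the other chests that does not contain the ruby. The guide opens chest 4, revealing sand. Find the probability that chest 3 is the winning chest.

Condition on the true location of the ruby.
If it is in any of chests 1, 2, and 3 (prior 1/4 each): chest 4 is the highest-numbered option available, probability 1; weight (1/4)·1 = 1/4 each.
If it is in chest 4 (prior 1/4): the guide opened chest 4, so this case is ruled out; weight (1/4)·0 = 0.
The weights sum to 3/4.
So P(the ruby in chest 3 | the guide opened chest 4) = (1/4) / (3/4) = 1/3.

1/3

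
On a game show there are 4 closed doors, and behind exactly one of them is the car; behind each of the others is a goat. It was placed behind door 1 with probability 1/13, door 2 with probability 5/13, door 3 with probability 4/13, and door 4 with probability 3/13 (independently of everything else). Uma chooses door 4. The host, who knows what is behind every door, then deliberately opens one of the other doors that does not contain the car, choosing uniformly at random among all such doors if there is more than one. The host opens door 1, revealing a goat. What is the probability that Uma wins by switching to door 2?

5/11

Consider each possible location of the car in turn.
If it is behind door 1 (prior 1/13): the host opened door 1, so this case is ruled out; weight (1/13)·0 = 0.
If it is behind door 2 (prior 5/13): the host has 2 equally likely choices, so probability 1/2; weight (5/13)·(1/2) = 5/26.
If it is behind door 3 (prior 4/13): the host has 2 equally likely choices, so probability 1/2; weight (4/13)·(1/2) = 2/13.
If it is behind door 4 (prior 3/13): the host has 3 equally likely choices, so probability 1/3; weight (3/13)·(1/3) = 1/13.
The weights sum to 11/26.
So P(the car behind door 2 | the host opened door 1) = (5/26) / (11/26) = 5/11.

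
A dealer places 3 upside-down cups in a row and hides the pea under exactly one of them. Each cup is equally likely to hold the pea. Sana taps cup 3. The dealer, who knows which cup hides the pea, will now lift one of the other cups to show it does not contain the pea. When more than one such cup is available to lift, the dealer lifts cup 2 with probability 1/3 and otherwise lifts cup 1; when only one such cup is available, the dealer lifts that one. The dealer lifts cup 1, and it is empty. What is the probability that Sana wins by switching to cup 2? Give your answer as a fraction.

Apply Bayes' rule, conditioning on where the pea actually is.
If it is under cup 1 (prior 1/3): the dealer opened cup 1, so this case is ruled out; weight (1/3)·0 = 0.
If it is under cup 2 (prior 1/3): only cup 1 is available, probability 1; weight (1/3)·1 = 1/3.
If it is under cup 3 (prior 1/3): cup 2 is available but not opened, probability 2/3; weight (1/3)·(2/3) = 2/9.
The weights sum to 5/9.
So P(the pea under cup 2 | the dealer opened cup 1) = (1/3) / (5/9) = 3/5.

3/5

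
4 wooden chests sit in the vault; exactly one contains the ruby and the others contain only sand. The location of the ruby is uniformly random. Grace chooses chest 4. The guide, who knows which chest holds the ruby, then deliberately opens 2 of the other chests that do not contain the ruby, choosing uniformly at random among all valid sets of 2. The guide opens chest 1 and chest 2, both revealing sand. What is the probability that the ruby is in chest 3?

3/4

Consider each possible location of the ruby in turn.
If it is in either of chests 1 and 2 (prior 1/4 each): that chest was opened and seen not to hold the prize — ruled out; weight (1/4)·0 = 0 each.
If it is in chest 3 (prior 1/4): the guide has no choice, probability 1; weight (1/4)·1 = 1/4.
If it is in chest 4 (prior 1/4): the guide has 3 equally likely choices, so probability 1/3; weight (1/4)·(1/3) = 1/12.
The weights sum to 1/3.
So P(the ruby in chest 3 | the guide opened chest 1 and chest 2) = (1/4) / (1/3) = 3/4.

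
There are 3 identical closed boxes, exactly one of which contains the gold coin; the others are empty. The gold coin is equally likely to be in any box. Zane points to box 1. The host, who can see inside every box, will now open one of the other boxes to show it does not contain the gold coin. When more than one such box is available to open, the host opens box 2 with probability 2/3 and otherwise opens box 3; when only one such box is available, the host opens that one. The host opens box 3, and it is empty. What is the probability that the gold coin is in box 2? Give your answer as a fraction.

Consider each possible location of the gold coin in turn.
If it is in box 1 (prior 1/3): box 2 is available but not opened, probability 1/3; weight (1/3)·(1/3) = 1/9.
If it is in box 2 (prior 1/3): only box 3 is available, probability 1; weight (1/3)·1 = 1/3.
If it is in box 3 (prior 1/3): the host opened box 3, so this case is ruled out; weight (1/3)·0 = 0.
The weights sum to 4/9.
So P(the gold coin in box 2 | the host opened box 3) = (1/3) / (4/9) = 3/4.

3/4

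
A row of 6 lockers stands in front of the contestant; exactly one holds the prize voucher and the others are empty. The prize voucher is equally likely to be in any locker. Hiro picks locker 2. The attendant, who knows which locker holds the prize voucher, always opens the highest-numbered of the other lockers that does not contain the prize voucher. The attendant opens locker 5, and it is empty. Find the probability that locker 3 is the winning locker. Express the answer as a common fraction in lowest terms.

Apply Bayes' rule, conditioning on where the prize voucher actually is.
If it is in any of lockers 1, 2, 3, and 4 (prior 1/6 each): the attendant would have opened locker 6 instead, probability 0; weight (1/6)·0 = 0 each.
If it is in locker 5 (prior 1/6): the attendant opened locker 5, so this case is ruled out; weight (1/6)·0 = 0.
If it is in locker 6 (prior 1/6): locker 5 is the highest-numbered option available, probability 1; weight (1/6)·1 = 1/6.
The weights sum to 1/6.
So P(the prize voucher in locker 3 | the attendant opened locker 5) = 0 / (1/6) = 0.

0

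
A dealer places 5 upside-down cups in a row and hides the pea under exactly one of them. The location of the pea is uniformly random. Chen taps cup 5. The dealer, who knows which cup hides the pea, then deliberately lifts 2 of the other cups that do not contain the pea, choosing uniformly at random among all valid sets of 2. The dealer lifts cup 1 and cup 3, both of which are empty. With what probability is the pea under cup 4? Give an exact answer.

Consider each possible location of the pea in turn.
If it is under either of cups 1 and 3 (prior 1/5 each): that cup was opened and seen not to hold the prize — ruled out; weight (1/5)·0 = 0 each.
If it is under either of cups 2 and 4 (prior 1/5 each): the dealer has 3 equally likely choices, so probability 1/3; weight (1/5)·(1/3) = 1/15 each.
If it is under cup 5 (prior 1/5): the dealer has 6 equally likely choices, so probability 1/6; weight (1/5)·(1/6) = 1/30.
The weights sum to 1/6.
So P(the pea under cup 4 | the dealer opened cup 1 and cup 3) = (1/15) / (1/6) = 2/5.

2/5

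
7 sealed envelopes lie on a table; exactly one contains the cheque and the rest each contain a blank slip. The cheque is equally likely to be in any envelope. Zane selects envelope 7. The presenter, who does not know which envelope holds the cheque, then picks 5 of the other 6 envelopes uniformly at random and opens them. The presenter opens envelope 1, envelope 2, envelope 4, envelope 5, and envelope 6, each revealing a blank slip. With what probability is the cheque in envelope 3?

1/2

Because the presenter chose which envelopes to open without knowing where the cheque is, the choice is independent of the prize location. Learning that none of the 5 opened envelopes holds the cheque simply rules out those 5 locations and leaves the remaining 2 envelopes still equally likely by symmetry.
So P(the cheque in envelope 3) = 1/2.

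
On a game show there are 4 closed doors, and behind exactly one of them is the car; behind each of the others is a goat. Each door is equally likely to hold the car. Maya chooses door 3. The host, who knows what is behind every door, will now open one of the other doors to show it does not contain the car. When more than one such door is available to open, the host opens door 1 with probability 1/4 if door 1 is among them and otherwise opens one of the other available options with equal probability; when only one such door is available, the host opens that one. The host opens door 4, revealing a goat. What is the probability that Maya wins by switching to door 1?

4/13

Consider each possible location of the car in turn.
If it is behind door 1 (prior 1/4): door 1 holds the prize so is unavailable; the host chooses uniformly among the 2 others, probability 1/2; weight (1/4)·(1/2) = 1/8.
If it is behind door 2 (prior 1/4): door 1 is available but not opened, probability 3/4; weight (1/4)·(3/4) = 3/16.
If it is behind door 3 (prior 1/4): door 1 is available but not opened; door 4 gets probability (1 − 1/4)/2 = 3/8; weight (1/4)·(3/8) = 3/32.
If it is behind door 4 (prior 1/4): the host opened door 4, so this case is ruled out; weight (1/4)·0 = 0.
The weights sum to 13/32.
So P(the car behind door 1 | the host opened door 4) = (1/8) / (13/32) = 4/13.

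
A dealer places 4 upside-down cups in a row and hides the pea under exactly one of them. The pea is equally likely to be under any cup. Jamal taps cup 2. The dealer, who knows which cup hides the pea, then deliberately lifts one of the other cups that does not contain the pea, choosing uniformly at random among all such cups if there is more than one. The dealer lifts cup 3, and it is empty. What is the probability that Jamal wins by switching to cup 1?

3/8

Condition on the true location of the pea.
If it is under either of cups 1 and 4 (prior 1/4 each): the dealer has 2 equally likely choices, so probability 1/2; weight (1/4)·(1/2) = 1/8 each.
If it is under cup 2 (prior 1/4): the dealer has 3 equally likely choices, so probability 1/3; weight (1/4)·(1/3) = 1/12.
If it is under cup 3 (prior 1/4): the dealer opened cup 3, so this case is ruled out; weight (1/4)·0 = 0.
The weights sum to 1/3.
So P(the pea under cup 1 | the dealer opened cup 3) = (1/8) / (1/3) = 3/8.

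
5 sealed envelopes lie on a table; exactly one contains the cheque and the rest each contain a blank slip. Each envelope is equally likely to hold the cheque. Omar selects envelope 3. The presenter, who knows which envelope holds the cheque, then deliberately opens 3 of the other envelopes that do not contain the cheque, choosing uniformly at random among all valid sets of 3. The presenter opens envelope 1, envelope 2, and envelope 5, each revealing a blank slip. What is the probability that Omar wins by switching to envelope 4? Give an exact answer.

4/5

Condition on the true location of the cheque.
If it is in any of envelopes 1, 2, and 5 (prior 1/5 each): that envelope was opened and seen not to hold the prize — ruled out; weight (1/5)·0 = 0 each.
If it is in envelope 3 (prior 1/5): the presenter has 4 equally likely choices, so probability 1/4; weight (1/5)·(1/4) = 1/20.
If it is in envelope 4 (prior 1/5): the presenter has no choice, probability 1; weight (1/5)·1 = 1/5.
The weights sum to 1/4.
So P(the cheque in envelope 4 | the presenter opened envelope 1, envelope 2, and envelope 5) = (1/5) / (1/4) = 4/5.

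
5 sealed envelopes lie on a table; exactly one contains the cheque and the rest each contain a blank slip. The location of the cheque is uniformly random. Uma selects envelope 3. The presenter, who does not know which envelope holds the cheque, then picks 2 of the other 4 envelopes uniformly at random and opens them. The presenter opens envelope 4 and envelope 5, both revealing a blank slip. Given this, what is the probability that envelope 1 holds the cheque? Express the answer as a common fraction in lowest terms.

Because the presenter chose which envelopes to open without knowing where the cheque is, the choice is independent of the prize location. Learning that none of the 2 opened envelopes holds the cheque simply rules out those 2 locations and leaves the remaining 3 envelopes still equally likely by symmetry.
So P(the cheque in envelope 1) = 1/3.

1/3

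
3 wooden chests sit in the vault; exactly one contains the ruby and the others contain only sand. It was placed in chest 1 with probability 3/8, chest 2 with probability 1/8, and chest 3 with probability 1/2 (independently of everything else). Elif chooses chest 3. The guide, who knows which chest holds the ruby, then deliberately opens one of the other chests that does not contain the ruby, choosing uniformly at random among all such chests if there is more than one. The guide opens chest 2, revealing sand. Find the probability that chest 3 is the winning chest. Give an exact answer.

2/5

Consider each possible location of the ruby in turn.
If it is in chest 1 (prior 3/8): the guide has no choice, probability 1; weight (3/8)·1 = 3/8.
If it is in chest 2 (prior 1/8): the guide opened chest 2, so this case is ruled out; weight (1/8)·0 = 0.
If it is in chest 3 (prior 1/2): the guide has 2 equally likely choices, so probability 1/2; weight (1/2)·(1/2) = 1/4.
The weights sum to 5/8.
So P(the ruby in chest 3 | the guide opened chest 2) = (1/4) / (5/8) = 2/5.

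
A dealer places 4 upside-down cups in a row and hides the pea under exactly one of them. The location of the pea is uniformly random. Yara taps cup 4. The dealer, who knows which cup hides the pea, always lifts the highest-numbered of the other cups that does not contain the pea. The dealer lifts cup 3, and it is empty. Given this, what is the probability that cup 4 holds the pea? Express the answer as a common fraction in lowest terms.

Apply Bayes' rule, conditioning on where the pea actually is.
If it is under any of cups 1, 2, and 4 (prior 1/4 each): cup 3 is the highest-numbered option available, probability 1; weight (1/4)·1 = 1/4 each.
If it is under cup 3 (prior 1/4): the dealer opened cup 3, so this case is ruled out; weight (1/4)·0 = 0.
The weights sum to 3/4.
So P(the pea under cup 4 | the dealer opened cup 3) = (1/4) / (3/4) = 1/3.

1/3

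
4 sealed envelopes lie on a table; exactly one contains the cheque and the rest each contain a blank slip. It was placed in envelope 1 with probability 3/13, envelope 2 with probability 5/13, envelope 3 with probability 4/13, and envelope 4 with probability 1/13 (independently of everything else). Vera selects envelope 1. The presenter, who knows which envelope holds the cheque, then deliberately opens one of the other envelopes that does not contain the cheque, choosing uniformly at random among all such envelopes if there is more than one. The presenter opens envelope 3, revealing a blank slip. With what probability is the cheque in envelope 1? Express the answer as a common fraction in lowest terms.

1/4

Condition on the true location of the cheque.
If it is in envelope 1 (prior 3/13): the presenter has 3 equally likely choices, so probability 1/3; weight (3/13)·(1/3) = 1/13.
If it is in envelope 2 (prior 5/13): the presenter has 2 equally likely choices, so probability 1/2; weight (5/13)·(1/2) = 5/26.
If it is in envelope 3 (prior 4/13): the presenter opened envelope 3, so this case is ruled out; weight (4/13)·0 = 0.
If it is in envelope 4 (prior 1/13): the presenter has 2 equally likely choices, so probability 1/2; weight (1/13)·(1/2) = 1/26.
The weights sum to 4/13.
So P(the cheque in envelope 1 | the presenter opened envelope 3) = (1/13) / (4/13) = 1/4.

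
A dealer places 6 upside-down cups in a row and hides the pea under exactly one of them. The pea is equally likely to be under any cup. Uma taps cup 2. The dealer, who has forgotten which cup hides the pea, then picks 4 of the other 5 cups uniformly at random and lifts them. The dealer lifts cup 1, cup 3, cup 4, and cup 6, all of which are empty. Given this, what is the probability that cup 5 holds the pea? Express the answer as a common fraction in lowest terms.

Consider each possible location of the pea in turn.
If it is under any of cups 1, 3, 4, and 6 (prior 1/6 each): that cup was opened and seen not to hold the prize — ruled out; weight (1/6)·0 = 0 each.
If it is under either of cups 2 and 5 (prior 1/6 each): the dealer picks exactly this set with probability 1/5 regardless, and none is the prize; weight (1/6)·(1/5) = 1/30 each.
The weights sum to 1/15.
So P(the pea under cup 5 | the dealer opened cup 1, cup 3, cup 4, and cup 6) = (1/30) / (1/15) = 1/2.

1/2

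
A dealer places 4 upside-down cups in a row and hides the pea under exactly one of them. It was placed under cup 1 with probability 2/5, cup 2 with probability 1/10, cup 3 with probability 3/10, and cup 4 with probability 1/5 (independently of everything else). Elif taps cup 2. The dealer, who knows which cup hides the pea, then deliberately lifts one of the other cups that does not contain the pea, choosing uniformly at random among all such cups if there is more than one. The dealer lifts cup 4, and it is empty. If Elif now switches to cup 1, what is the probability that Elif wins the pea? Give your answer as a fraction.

Condition on the true location of the pea.
If it is under cup 1 (prior 2/5): the dealer has 2 equally likely choices, so probability 1/2; weight (2/5)·(1/2) = 1/5.
If it is under cup 2 (prior 1/10): the dealer has 3 equally likely choices, so probability 1/3; weight (1/10)·(1/3) = 1/30.
If it is under cup 3 (prior 3/10): the dealer has 2 equally likely choices, so probability 1/2; weight (3/10)·(1/2) = 3/20.
If it is under cup 4 (prior 1/5): the dealer opened cup 4, so this case is ruled out; weight (1/5)·0 = 0.
The weights sum to 23/60.
So P(the pea under cup 1 | the dealer opened cup 4) = (1/5) / (23/60) = 12/23.

12/23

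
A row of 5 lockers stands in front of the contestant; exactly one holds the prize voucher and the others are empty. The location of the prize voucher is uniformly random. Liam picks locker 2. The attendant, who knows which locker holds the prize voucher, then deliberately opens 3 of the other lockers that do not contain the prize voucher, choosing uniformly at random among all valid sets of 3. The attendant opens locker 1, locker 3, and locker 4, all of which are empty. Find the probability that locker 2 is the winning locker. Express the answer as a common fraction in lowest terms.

Condition on the true location of the prize voucher.
If it is in any of lockers 1, 3, and 4 (prior 1/5 each): that locker was opened and seen not to hold the prize — ruled out; weight (1/5)·0 = 0 each.
If it is in locker 2 (prior 1/5): the attendant has 4 equally likely choices, so probability 1/4; weight (1/5)·(1/4) = 1/20.
If it is in locker 5 (prior 1/5): the attendant has no choice, probability 1; weight (1/5)·1 = 1/5.
The weights sum to 1/4.
So P(the prize voucher in locker 2 | the attendant opened locker 1, locker 3, and locker 4) = (1/20) / (1/4) = 1/5.

1/5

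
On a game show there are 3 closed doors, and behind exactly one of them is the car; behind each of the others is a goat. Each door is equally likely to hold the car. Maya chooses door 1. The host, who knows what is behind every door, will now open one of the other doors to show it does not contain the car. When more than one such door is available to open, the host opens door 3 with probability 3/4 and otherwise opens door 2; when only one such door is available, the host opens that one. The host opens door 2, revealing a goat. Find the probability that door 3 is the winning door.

Condition on the true location of the car.
If it is behind door 1 (prior 1/3): door 3 is available but not opened, probability 1/4; weight (1/3)·(1/4) = 1/12.
If it is behind door 2 (prior 1/3): the host opened door 2, so this case is ruled out; weight (1/3)·0 = 0.
If it is behind door 3 (prior 1/3): only door 2 is available, probability 1; weight (1/3)·1 = 1/3.
The weights sum to 5/12.
So P(the car behind door 3 | the host opened door 2) = (1/3) / (5/12) = 4/5.

4/5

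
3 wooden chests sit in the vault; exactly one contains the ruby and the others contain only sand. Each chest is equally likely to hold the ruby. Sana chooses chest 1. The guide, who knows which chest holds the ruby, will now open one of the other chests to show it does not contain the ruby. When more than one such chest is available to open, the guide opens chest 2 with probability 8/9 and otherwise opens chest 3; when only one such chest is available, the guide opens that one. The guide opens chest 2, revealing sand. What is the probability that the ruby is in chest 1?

8/17

Consider each possible location of the ruby in turn.
If it is in chest 1 (prior 1/3): chest 2 is available, opened with probability 8/9; weight (1/3)·(8/9) = 8/27.
If it is in chest 2 (prior 1/3): the guide opened chest 2, so this case is ruled out; weight (1/3)·0 = 0.
If it is in chest 3 (prior 1/3): only chest 2 is available, probability 1; weight (1/3)·1 = 1/3.
The weights sum to 17/27.
So P(the ruby in chest 1 | the guide opened chest 2) = (8/27) / (17/27) = 8/17.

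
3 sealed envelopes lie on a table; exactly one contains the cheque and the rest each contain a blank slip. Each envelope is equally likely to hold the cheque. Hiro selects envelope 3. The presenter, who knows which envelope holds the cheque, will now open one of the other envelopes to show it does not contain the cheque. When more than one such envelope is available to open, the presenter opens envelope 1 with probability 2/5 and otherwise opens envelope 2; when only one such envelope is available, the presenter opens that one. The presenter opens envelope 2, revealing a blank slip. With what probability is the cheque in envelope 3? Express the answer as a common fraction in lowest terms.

Apply Bayes' rule, conditioning on where the cheque actually is.
If it is in envelope 1 (prior 1/3): only envelope 2 is available, probability 1; weight (1/3)·1 = 1/3.
If it is in envelope 2 (prior 1/3): the presenter opened envelope 2, so this case is ruled out; weight (1/3)·0 = 0.
If it is in envelope 3 (prior 1/3): envelope 1 is available but not opened, probability 3/5; weight (1/3)·(3/5) = 1/5.
The weights sum to 8/15.
So P(the cheque in envelope 3 | the presenter opened envelope 2) = (1/5) / (8/15) = 3/8.

3/8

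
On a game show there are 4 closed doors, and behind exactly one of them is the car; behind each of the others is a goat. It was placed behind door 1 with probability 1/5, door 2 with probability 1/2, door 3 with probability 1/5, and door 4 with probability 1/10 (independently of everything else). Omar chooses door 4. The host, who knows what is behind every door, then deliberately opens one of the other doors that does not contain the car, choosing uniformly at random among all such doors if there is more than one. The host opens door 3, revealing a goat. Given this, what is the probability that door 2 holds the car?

Apply Bayes' rule, conditioning on where the car actually is.
If it is behind door 1 (prior 1/5): the host has 2 equally likely choices, so probability 1/2; weight (1/5)·(1/2) = 1/10.
If it is behind door 2 (prior 1/2): the host has 2 equally likely choices, so probability 1/2; weight (1/2)·(1/2) = 1/4.
If it is behind door 3 (prior 1/5): the host opened door 3, so this case is ruled out; weight (1/5)·0 = 0.
If it is behind door 4 (prior 1/10): the host has 3 equally likely choices, so probability 1/3; weight (1/10)·(1/3) = 1/30.
The weights sum to 23/60.
So P(the car behind door 2 | the host opened door 3) = (1/4) / (23/60) = 15/23.

15/23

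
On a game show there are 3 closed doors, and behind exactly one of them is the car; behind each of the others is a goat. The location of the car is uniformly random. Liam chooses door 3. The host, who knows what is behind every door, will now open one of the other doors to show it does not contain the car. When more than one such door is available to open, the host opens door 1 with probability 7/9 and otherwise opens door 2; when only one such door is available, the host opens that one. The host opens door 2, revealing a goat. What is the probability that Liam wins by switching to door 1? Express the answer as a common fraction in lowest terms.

Condition on the true location of the car.
If it is behind door 1 (prior 1/3): only door 2 is available, probability 1; weight (1/3)·1 = 1/3.
If it is behind door 2 (prior 1/3): the host opened door 2, so this case is ruled out; weight (1/3)·0 = 0.
If it is behind door 3 (prior 1/3): door 1 is available but not opened, probability 2/9; weight (1/3)·(2/9) = 2/27.
The weights sum to 11/27.
So P(the car behind door 1 | the host opened door 2) = (1/3) / (11/27) = 9/11.

9/11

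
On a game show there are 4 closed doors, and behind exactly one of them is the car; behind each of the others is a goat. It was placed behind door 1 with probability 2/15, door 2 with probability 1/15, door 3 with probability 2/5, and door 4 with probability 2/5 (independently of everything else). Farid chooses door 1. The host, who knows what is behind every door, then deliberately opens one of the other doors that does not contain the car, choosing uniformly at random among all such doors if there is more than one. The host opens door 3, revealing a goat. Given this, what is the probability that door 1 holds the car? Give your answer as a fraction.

4/25

Condition on the true location of the car.
If it is behind door 1 (prior 2/15): the host has 3 equally likely choices, so probability 1/3; weight (2/15)·(1/3) = 2/45.
If it is behind door 2 (prior 1/15): the host has 2 equally likely choices, so probability 1/2; weight (1/15)·(1/2) = 1/30.
If it is behind door 3 (prior 2/5): the host opened door 3, so this case is ruled out; weight (2/5)·0 = 0.
If it is behind door 4 (prior 2/5): the host has 2 equally likely choices, so probability 1/2; weight (2/5)·(1/2) = 1/5.
The weights sum to 5/18.
So P(the car behind door 1 | the host opened door 3) = (2/45) / (5/18) = 4/25.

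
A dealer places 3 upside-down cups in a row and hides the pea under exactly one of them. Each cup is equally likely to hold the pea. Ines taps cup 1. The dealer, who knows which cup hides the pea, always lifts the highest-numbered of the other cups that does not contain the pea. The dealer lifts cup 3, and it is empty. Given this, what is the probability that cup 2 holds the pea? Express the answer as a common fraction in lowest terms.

1/2

Apply Bayes' rule, conditioning on where the pea actually is.
If it is under either of cups 1 and 2 (prior 1/3 each): cup 3 is the highest-numbered option available, probability 1; weight (1/3)·1 = 1/3 each.
If it is under cup 3 (prior 1/3): the dealer opened cup 3, so this case is ruled out; weight (1/3)·0 = 0.
The weights sum to 2/3.
So P(the pea under cup 2 | the dealer opened cup 3) = (1/3) / (2/3) = 1/2.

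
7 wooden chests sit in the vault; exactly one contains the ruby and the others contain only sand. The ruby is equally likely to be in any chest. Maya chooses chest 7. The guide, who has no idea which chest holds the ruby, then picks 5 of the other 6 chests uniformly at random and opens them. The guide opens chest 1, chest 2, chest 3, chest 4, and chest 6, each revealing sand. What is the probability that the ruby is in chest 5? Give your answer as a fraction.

1/2

Apply Bayes' rule, conditioning on where the ruby actually is.
If it is in any of chests 1, 2, 3, 4, and 6 (prior 1/7 each): that chest was opened and seen not to hold the prize — ruled out; weight (1/7)·0 = 0 each.
If it is in either of chests 5 and 7 (prior 1/7 each): the guide picks exactly this set with probability 1/6 regardless, and none is the prize; weight (1/7)·(1/6) = 1/42 each.
The weights sum to 1/21.
So P(the ruby in chest 5 | the guide opened chest 1, chest 2, chest 3, chest 4, and chest 6) = (1/42) / (1/21) = 1/2.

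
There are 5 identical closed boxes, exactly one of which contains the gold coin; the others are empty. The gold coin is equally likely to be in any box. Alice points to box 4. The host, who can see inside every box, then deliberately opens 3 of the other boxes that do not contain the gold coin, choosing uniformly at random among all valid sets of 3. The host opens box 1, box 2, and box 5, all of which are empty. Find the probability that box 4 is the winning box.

Condition on the true location of the gold coin.
If it is in any of boxes 1, 2, and 5 (prior 1/5 each): that box was opened and seen not to hold the prize — ruled out; weight (1/5)·0 = 0 each.
If it is in box 3 (prior 1/5): the host has no choice, probability 1; weight (1/5)·1 = 1/5.
If it is in box 4 (prior 1/5): the host has 4 equally likely choices, so probability 1/4; weight (1/5)·(1/4) = 1/20.
The weights sum to 1/4.
So P(the gold coin in box 4 | the host opened box 1, box 2, and box 5) = (1/20) / (1/4) = 1/5.

1/5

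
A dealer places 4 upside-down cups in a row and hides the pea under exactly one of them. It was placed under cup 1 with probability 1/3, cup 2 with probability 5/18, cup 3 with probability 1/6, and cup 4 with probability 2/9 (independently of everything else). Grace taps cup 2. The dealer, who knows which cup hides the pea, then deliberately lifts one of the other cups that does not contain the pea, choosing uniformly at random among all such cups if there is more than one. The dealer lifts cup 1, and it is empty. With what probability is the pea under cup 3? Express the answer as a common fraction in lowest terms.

9/31

Condition on the true location of the pea.
If it is under cup 1 (prior 1/3): the dealer opened cup 1, so this case is ruled out; weight (1/3)·0 = 0.
If it is under cup 2 (prior 5/18): the dealer has 3 equally likely choices, so probability 1/3; weight (5/18)·(1/3) = 5/54.
If it is under cup 3 (prior 1/6): the dealer has 2 equally likely choices, so probability 1/2; weight (1/6)·(1/2) = 1/12.
If it is under cup 4 (prior 2/9): the dealer has 2 equally likely choices, so probability 1/2; weight (2/9)·(1/2) = 1/9.
The weights sum to 31/108.
So P(the pea under cup 3 | the dealer opened cup 1) = (1/12) / (31/108) = 9/31.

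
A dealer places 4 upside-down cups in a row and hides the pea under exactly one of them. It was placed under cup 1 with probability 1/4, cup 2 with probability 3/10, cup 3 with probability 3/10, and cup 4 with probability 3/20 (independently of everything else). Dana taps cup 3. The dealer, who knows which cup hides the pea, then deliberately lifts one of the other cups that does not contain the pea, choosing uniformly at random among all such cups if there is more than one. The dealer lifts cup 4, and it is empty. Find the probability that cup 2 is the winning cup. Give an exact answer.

Consider each possible location of the pea in turn.
If it is under cup 1 (prior 1/4): the dealer has 2 equally likely choices, so probability 1/2; weight (1/4)·(1/2) = 1/8.
If it is under cup 2 (prior 3/10): the dealer has 2 equally likely choices, so probability 1/2; weight (3/10)·(1/2) = 3/20.
If it is under cup 3 (prior 3/10): the dealer has 3 equally likely choices, so probability 1/3; weight (3/10)·(1/3) = 1/10.
If it is under cup 4 (prior 3/20): the dealer opened cup 4, so this case is ruled out; weight (3/20)·0 = 0.
The weights sum to 3/8.
So P(the pea under cup 2 | the dealer opened cup 4) = (3/20) / (3/8) = 2/5.

2/5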